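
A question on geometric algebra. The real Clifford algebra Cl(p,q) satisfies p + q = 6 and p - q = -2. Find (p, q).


We need p + q = 6 and p - q = -2.
Adding: 2p = 6 + (-2) = 4, so p = 2.
Then q = 6 - 2 = 4.
(p, q) = (2, 4)


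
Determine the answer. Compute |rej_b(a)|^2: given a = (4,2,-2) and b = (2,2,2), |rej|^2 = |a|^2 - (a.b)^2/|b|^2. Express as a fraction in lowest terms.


|a|^2 = 4^2 + 2^2 + (-2)^2 = 24
|b|^2 = 2^2 + 2^2 + 2^2 = 12
a . b = 4*2 + 2*2 + (-2)*2 = 8
(a.b)^2 = 8^2 = 64
|rej|^2 = 24 - 64/12
= (288 - 64)/12
= 224/12
In lowest terms: 56/3


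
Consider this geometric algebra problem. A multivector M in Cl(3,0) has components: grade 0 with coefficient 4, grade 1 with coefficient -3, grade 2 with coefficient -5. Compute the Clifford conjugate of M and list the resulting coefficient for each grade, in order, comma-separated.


Clifford conjugate sign for grade k: (-1)^(k(k+1)/2)
Grade 0: (-1)^(0*1/2) = (-1)^0 = 1, coeff 4 -> 4
Grade 1: (-1)^(1*2/2) = (-1)^1 = -1, coeff -3 -> 3
Grade 2: (-1)^(2*3/2) = (-1)^3 = -1, coeff -5 -> 5
Conjugated coefficients: 4, 3, 5


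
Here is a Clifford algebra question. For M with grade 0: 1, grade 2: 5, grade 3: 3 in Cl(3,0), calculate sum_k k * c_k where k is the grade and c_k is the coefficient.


Grade-weighted sum = sum of grade_k * coefficient_k
0*1 = 0
2*5 = 10
3*3 = 9
Total = 0 + 10 + 9 = 19


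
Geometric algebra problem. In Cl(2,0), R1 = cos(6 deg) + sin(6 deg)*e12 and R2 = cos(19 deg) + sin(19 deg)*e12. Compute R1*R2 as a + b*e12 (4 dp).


Same-plane rotors commute and their half-angles add:
R1*R2 = cos(a1 + a2) + sin(a1 + a2)*e12.
a1 + a2 = 6 + 19 = 25 deg
cos(25 deg) = 0.9063
sin(25 deg) = 0.4226
R1*R2 = 0.9063 + 0.4226*e12


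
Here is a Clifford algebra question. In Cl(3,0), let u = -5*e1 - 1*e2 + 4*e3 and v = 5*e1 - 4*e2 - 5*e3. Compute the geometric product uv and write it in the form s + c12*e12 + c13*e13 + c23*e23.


In Cl(3,0): e_i^2 = 1, e_ie_j = -e_je_i for i != j.
Scalar part = u . v = (-5)*5 + (-1)*(-4) + 4*(-5)
= -25 + 4 + (-20) = -41
e12 coeff = (-5)*(-4) - (-1)*5 = 20 - (-5) = 25
e13 coeff = (-5)*(-5) - 4*5 = 25 - 20 = 5
e23 coeff = (-1)*(-5) - 4*(-4) = 5 - (-16) = 21
uv = -41 + 25*e12 + 5*e13 + 21*e23


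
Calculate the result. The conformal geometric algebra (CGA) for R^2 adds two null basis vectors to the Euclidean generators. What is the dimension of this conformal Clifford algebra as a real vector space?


The conformal model of R^2 uses Cl(3,1): the 2 Euclidean generators plus two extra orthogonal generators e+ (e+^2 = +1) and e- (e-^2 = -1), from which the null vectors e0, einf are built.
Number of generators m = 2 + 2 = 4.
dim Cl(p,q) = 2^m = 2^4 = 16


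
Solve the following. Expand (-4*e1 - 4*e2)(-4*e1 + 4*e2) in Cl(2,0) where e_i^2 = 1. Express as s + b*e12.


Expand: (-4*e1 - 4*e2)(-4*e1 + 4*e2)
= (-4)*(-4)*e1e1 + (-4)*4*e1e2 + (-4)*(-4)*e2e1 + (-4)*4*e2e2
Using e1^2 = e2^2 = 1, e2e1 = -e1e2:
Scalar part s = (-4)*(-4) + (-4)*4 = 16 + (-16) = 0
Bivector part b = (-4)*4 - (-4)*(-4) = -16 - 16 = -32
uv = 0 - 32*e12


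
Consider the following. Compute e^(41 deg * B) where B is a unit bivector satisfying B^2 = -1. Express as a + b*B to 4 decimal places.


For a unit bivector B with B^2 = -1, the exponential series gives
e^(theta*B) = cos(theta) + sin(theta)*B (the GA analogue of Euler's formula).
theta = 41 degrees = 0.715585 rad
cos(41 deg) = 0.7547
sin(41 deg) = 0.6561
exp(theta*B) = 0.7547 + 0.6561*B


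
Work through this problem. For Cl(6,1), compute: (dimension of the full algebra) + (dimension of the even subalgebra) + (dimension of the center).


n = 6 + 1 = 7
Total dim = 2^7 = 128
Even subalgebra dim = 2^6 = 64
n is odd, so center dim = 2
Sum = 128 + 64 + 2 = 194


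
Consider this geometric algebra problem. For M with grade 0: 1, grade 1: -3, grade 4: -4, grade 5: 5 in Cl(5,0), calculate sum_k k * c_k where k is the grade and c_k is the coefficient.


Grade-weighted sum = sum of grade_k * coefficient_k
0*1 = 0
1*(-3) = -3
4*(-4) = -16
5*5 = 25
Total = 0 + (-3) + (-16) + 25 = 6


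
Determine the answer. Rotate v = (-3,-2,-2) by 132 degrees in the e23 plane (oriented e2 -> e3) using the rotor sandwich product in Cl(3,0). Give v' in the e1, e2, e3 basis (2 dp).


Rotor R = cos(66deg) - sin(66deg)*e23
Rotation angle theta = 2 * 66 = 132 degrees in the e23 plane (e2 -> e3).
The component perpendicular to the plane (e1) is invariant: v'_1 = v1 = -3.00
cos(132deg) = -0.6691, sin(132deg) = 0.7431
v'_2 = v2*cos(theta) - v3*sin(theta) = -2*(-0.6691) - (-2)*0.7431 = 2.82
v'_3 = v2*sin(theta) + v3*cos(theta) = -2*0.7431 + (-2)*(-0.6691) = -0.15
v' = -3.00*e1 + 2.82*e2 - 0.15*e3


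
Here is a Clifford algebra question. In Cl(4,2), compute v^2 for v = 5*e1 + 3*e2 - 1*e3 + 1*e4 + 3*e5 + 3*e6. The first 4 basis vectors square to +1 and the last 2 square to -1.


v^2 = sum of c_i^2 * e_i^2
Positive signature terms (e_i^2 = +1): 5^2 + 3^2 + (-1)^2 + 1^2 = 36
Negative signature terms (e_j^2 = -1): 3^2 + 3^2 = 18
v^2 = 36 - 18 = 18


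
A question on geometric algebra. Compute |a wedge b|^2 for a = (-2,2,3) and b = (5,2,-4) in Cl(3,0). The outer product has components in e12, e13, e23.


a wedge b = (a1*b2 - a2*b1)*e12 + (a1*b3 - a3*b1)*e13 + (a2*b3 - a3*b2)*e23
e12 coeff: (-2)*2 - 2*5 = -4 - 10 = -14
e13 coeff: (-2)*(-4) - 3*5 = 8 - 15 = -7
e23 coeff: 2*(-4) - 3*2 = -8 - 6 = -14
|a wedge b|^2 = (-14)^2 + (-7)^2 + (-14)^2
= 196 + 49 + 196
= 441


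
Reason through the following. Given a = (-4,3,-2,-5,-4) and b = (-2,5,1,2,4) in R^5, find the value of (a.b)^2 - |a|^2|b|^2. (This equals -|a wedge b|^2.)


a . b = (-4)*(-2) + 3*5 + (-2)*1 + (-5)*2 + (-4)*4
= 8 + 15 + (-2) + (-10) + (-16) = -5
|a|^2 = (-4)^2 + 3^2 + (-2)^2 + (-5)^2 + (-4)^2 = 70
|b|^2 = (-2)^2 + 5^2 + 1^2 + 2^2 + 4^2 = 50
(a.b)^2 = (-5)^2 = 25
|a|^2 * |b|^2 = 70 * 50 = 3500
Result = 25 - 3500 = -3475


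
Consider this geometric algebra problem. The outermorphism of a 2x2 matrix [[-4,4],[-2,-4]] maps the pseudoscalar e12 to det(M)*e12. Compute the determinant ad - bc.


The outermorphism of a linear map f sends e1^e2 to f(e1)^f(e2).
f(e1) = -4*e1 - 2*e2
f(e2) = 4*e1 - 4*e2
f(e1) ^ f(e2) = (-4*e1 - 2*e2) ^ (4*e1 - 4*e2)
= (-4)*(-4)*e12 + (-2)*4*e21
= (16 - (-8))*e12
= 24*e12
Coefficient = 24


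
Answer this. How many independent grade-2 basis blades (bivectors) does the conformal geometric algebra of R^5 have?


The conformal model of R^5 uses Cl(6,1) with m = 5 + 2 = 7 generators.
Number of grade-2 blades = C(m, 2) = C(7, 2)
= 7*6/2 = 21


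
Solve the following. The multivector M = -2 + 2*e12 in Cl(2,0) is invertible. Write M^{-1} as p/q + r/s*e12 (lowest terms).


M = -2 + 2*e12, where e12^2 = -1.
Since M commutes with its reverse ~M = a - b*e12, M * ~M = a^2 - b^2*e12^2 = a^2 + b^2.
So M^{-1} = ~M / (a^2 + b^2) = (a - b*e12)/(a^2 + b^2).
a^2 + b^2 = 4 + 4 = 8
Scalar part = -2/8 = -1/4
Bivector coeff = -2/8 = -1/4
M^{-1} = -1/4 - 1/4*e12


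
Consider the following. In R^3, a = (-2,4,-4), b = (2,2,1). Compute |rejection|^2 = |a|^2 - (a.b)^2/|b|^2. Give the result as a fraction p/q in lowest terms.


|a|^2 = (-2)^2 + 4^2 + (-4)^2 = 36
|b|^2 = 2^2 + 2^2 + 1^2 = 9
a . b = (-2)*2 + 4*2 + (-4)*1 = 0
(a.b)^2 = 0^2 = 0
|rej|^2 = 36 - 0/9
= (324 - 0)/9
= 324/9
In lowest terms: 36/1


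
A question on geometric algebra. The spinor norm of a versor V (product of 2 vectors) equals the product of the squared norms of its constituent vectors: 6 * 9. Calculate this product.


Spinor norm N(V) = |v1|^2 * |v2|^2 * ... * |v2|^2
= 6 * 9
Running product: 6, 54
N(V) = 54


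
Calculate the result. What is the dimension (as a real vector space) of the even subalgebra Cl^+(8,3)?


Even subalgebra dimension = 2^(n-1)
n = 8 + 3 = 11
2^(11 - 1) = 2^10 = 1024
Verification: sum of C(11,k) for even k = 1 + 55 + 330 + 462 + 165 + 11 = 1024
Result = 1024


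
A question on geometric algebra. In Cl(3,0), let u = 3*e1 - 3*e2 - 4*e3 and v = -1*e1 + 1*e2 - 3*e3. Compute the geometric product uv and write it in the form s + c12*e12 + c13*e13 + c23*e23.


In Cl(3,0): e_i^2 = 1, e_ie_j = -e_je_i for i != j.
Scalar part = u . v = 3*(-1) + (-3)*1 + (-4)*(-3)
= -3 + (-3) + 12 = 6
e12 coeff = 3*1 - (-3)*(-1) = 3 - 3 = 0
e13 coeff = 3*(-3) - (-4)*(-1) = -9 - 4 = -13
e23 coeff = (-3)*(-3) - (-4)*1 = 9 - (-4) = 13
uv = 6 + 0*e12 - 13*e13 + 13*e23


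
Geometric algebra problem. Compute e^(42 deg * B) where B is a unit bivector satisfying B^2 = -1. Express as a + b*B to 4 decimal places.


For a unit bivector B with B^2 = -1, the exponential series gives
e^(theta*B) = cos(theta) + sin(theta)*B (the GA analogue of Euler's formula).
theta = 42 degrees = 0.733038 rad
cos(42 deg) = 0.7431
sin(42 deg) = 0.6691
exp(theta*B) = 0.7431 + 0.6691*B


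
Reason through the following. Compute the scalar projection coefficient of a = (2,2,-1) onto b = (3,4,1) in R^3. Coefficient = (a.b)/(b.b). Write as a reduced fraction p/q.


Projection coefficient = (a . b) / (b . b)
a . b = 2*3 + 2*4 + (-1)*1
= 6 + 8 + (-1) = 13
b . b = 3^2 + 4^2 + 1^2
= 9 + 16 + 1 = 26
Coefficient = 13/26
In lowest terms: 1/2


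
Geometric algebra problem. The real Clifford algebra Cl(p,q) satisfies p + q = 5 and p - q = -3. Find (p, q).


We need p + q = 5 and p - q = -3.
Adding: 2p = 5 + (-3) = 2, so p = 1.
Then q = 5 - 1 = 4.
(p, q) = (1, 4)


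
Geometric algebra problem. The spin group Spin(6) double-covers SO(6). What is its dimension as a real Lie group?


Spin(n) double-covers SO(n); both have Lie algebra so(n) of dimension n(n-1)/2.
n = 6
n(n-1) = 6 * 5 = 30
dim Spin(6) = 30/2 = 15


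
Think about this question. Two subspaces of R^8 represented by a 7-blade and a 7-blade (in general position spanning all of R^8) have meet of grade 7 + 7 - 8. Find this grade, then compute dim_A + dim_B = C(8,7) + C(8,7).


Meet grade = grade(A) + grade(B) - n
= 7 + 7 - 8 = 6
C(8,7) = 8
C(8,7) = 8
dim_A + dim_B = 8 + 8 = 16


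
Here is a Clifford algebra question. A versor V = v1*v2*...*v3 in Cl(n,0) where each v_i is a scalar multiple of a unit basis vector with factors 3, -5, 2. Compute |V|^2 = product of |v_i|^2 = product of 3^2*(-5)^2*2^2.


Each vector v_i has |v_i|^2 = s_i^2
Squared scales: 3^2 = 9, (-5)^2 = 25, 2^2 = 4
|V|^2 = 9 * 25 * 4
= 900


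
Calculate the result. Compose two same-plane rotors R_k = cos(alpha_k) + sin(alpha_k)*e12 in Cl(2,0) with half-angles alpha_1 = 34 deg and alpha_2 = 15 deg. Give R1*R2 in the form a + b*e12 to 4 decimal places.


Same-plane rotors commute and their half-angles add:
R1*R2 = cos(a1 + a2) + sin(a1 + a2)*e12.
a1 + a2 = 34 + 15 = 49 deg
cos(49 deg) = 0.6561
sin(49 deg) = 0.7547
R1*R2 = 0.6561 + 0.7547*e12


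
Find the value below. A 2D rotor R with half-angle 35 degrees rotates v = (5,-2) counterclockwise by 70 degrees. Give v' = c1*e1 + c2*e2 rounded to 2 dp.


Rotor R = cos(35deg) - sin(35deg)*e12
Rotation angle theta = 2 * 35 = 70 degrees
v' = R*v*~R rotates v by theta.
cos(70deg) = 0.3420, sin(70deg) = 0.9397
v'_1 = 5*cos(70deg) - (-2)*sin(70deg)
= 5*0.3420 - (-2)*0.9397
= 3.59
v'_2 = 5*sin(70deg) + (-2)*cos(70deg)
= 5*0.9397 + (-2)*0.3420
= 4.01
v' = 3.59*e1 + 4.01*e2


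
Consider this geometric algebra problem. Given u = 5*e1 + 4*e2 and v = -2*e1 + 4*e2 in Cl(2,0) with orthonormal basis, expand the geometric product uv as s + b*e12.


Expand: (5*e1 + 4*e2)(-2*e1 + 4*e2)
= 5*(-2)*e1e1 + 5*4*e1e2 + 4*(-2)*e2e1 + 4*4*e2e2
Using e1^2 = e2^2 = 1, e2e1 = -e1e2:
Scalar part s = 5*(-2) + 4*4 = -10 + 16 = 6
Bivector part b = 5*4 - 4*(-2) = 20 - (-8) = 28
uv = 6 + 28*e12


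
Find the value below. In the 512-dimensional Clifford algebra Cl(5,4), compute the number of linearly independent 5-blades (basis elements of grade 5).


Number of grade-k basis blades in Cl(p,q) with n = p + q is C(n, k).
n = 5 + 4 = 9
C(9, 5) = 9! / (5! * 4!)
= 362880 / (120 * 24)
= 126


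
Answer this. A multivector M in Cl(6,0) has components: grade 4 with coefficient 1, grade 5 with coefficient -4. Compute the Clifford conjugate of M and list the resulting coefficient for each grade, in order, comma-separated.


Clifford conjugate sign for grade k: (-1)^(k(k+1)/2)
Grade 4: (-1)^(4*5/2) = (-1)^10 = 1, coeff 1 -> 1
Grade 5: (-1)^(5*6/2) = (-1)^15 = -1, coeff -4 -> 4
Conjugated coefficients: 1, 4


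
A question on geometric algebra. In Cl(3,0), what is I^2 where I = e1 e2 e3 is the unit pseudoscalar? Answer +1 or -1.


The pseudoscalar I = e1...e_n (product of all n generators) of Cl(p,q) satisfies I^2 = (-1)^(q + n(n-1)/2).
p = 3, q = 0, n = p + q = 3
n(n-1)/2 = 3 * 2 / 2 = 3
Exponent = q + n(n-1)/2 = 0 + 3 = 3
I^2 = (-1)^3 = -1


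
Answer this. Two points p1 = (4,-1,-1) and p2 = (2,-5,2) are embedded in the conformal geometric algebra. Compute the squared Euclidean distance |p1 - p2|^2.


p1 - p2 = (2, 4, -3)
|p1 - p2|^2 = 2^2 + 4^2 + (-3)^2
= 4 + 16 + 9
= 29


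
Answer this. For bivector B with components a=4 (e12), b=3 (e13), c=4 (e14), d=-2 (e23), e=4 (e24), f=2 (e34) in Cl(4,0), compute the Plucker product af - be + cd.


Plucker relation: af - be + cd
a*f = 4*2 = 8
b*e = 3*4 = 12
c*d = 4*(-2) = -8
af - be + cd = 8 - 12 + (-8)
= -12


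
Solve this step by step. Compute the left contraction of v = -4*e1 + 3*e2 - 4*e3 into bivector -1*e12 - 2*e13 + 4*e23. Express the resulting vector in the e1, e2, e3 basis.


Left contraction v _| B = <vB>_1 (grade-1 part of the geometric product vB).
Using e1_|e12 = e2, e2_|e12 = -e1, e1_|e13 = e3, e3_|e13 = -e1, e2_|e23 = e3, e3_|e23 = -e2:
e1 coeff: -v2*b12 - v3*b13 = -(3)*(-1) - (-4)*(-2) = -5
e2 coeff: v1*b12 - v3*b23 = (-4)*(-1) - (-4)*(4) = 20
e3 coeff: v1*b13 + v2*b23 = (-4)*(-2) + (3)*(4) = 20
v _| B = -5*e1 + 20*e2 + 20*e3


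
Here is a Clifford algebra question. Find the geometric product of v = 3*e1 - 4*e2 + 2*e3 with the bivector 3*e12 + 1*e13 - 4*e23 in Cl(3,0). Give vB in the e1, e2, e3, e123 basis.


vB has grade-1 (vector) and grade-3 (trivector) parts: vB = (v _| B) + (v ^ B).
Vector part <vB>_1:
  e1: -v2*b12 - v3*b13 = -(-4)*(3) - (2)*(1) = 10
  e2: v1*b12 - v3*b23 = (3)*(3) - (2)*(-4) = 17
  e3: v1*b13 + v2*b23 = (3)*(1) + (-4)*(-4) = 19
Trivector part <vB>_3:
  e123: v1*b23 - v2*b13 + v3*b12 = (3)*(-4) - (-4)*(1) + (2)*(3) = -2
vB = 10*e1 + 17*e2 + 19*e3 - 2*e123


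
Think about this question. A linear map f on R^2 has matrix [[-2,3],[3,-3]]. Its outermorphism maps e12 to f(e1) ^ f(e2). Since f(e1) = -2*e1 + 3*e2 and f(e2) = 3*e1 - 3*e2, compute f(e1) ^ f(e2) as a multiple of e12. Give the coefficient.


The outermorphism of a linear map f sends e1^e2 to f(e1)^f(e2).
f(e1) = -2*e1 + 3*e2
f(e2) = 3*e1 - 3*e2
f(e1) ^ f(e2) = (-2*e1 + 3*e2) ^ (3*e1 - 3*e2)
= (-2)*(-3)*e12 + 3*3*e21
= (6 - 9)*e12
= -3*e12
Coefficient = -3


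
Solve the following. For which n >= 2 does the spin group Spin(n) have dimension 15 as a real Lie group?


dim Spin(n) = dim so(n) = n(n-1)/2.
Solve n(n-1)/2 = 15, i.e. n^2 - n - 30 = 0.
Discriminant = 1 + 8*15 = 121
n = (1 + sqrt(121))/2 = (1 + 11)/2 = 6


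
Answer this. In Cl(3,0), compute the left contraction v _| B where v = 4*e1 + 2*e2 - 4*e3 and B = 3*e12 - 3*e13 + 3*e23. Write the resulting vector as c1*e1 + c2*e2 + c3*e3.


Left contraction v _| B = <vB>_1 (grade-1 part of the geometric product vB).
Using e1_|e12 = e2, e2_|e12 = -e1, e1_|e13 = e3, e3_|e13 = -e1, e2_|e23 = e3, e3_|e23 = -e2:
e1 coeff: -v2*b12 - v3*b13 = -(2)*(3) - (-4)*(-3) = -18
e2 coeff: v1*b12 - v3*b23 = (4)*(3) - (-4)*(3) = 24
e3 coeff: v1*b13 + v2*b23 = (4)*(-3) + (2)*(3) = -6
v _| B = -18*e1 + 24*e2 - 6*e3


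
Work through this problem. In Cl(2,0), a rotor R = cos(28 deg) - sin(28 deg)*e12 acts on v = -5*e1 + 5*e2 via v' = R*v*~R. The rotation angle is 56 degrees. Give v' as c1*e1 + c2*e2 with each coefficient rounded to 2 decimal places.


Rotor R = cos(28deg) - sin(28deg)*e12
Rotation angle theta = 2 * 28 = 56 degrees
v' = R*v*~R rotates v by theta.
cos(56deg) = 0.5592, sin(56deg) = 0.8290
v'_1 = -5*cos(56deg) - 5*sin(56deg)
= -5*0.5592 - 5*0.8290
= -6.94
v'_2 = -5*sin(56deg) + 5*cos(56deg)
= -5*0.8290 + 5*0.5592
= -1.35
v' = -6.94*e1 - 1.35*e2


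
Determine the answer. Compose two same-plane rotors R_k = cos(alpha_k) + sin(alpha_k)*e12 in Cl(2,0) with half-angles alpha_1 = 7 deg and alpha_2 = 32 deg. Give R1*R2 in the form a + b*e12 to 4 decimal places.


Same-plane rotors commute and their half-angles add:
R1*R2 = cos(a1 + a2) + sin(a1 + a2)*e12.
a1 + a2 = 7 + 32 = 39 deg
cos(39 deg) = 0.7771
sin(39 deg) = 0.6293
R1*R2 = 0.7771 + 0.6293*e12


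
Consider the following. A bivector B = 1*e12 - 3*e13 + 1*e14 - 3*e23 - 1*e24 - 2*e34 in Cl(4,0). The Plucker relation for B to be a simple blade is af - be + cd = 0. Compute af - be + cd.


Plucker relation: af - be + cd
a*f = 1*(-2) = -2
b*e = (-3)*(-1) = 3
c*d = 1*(-3) = -3
af - be + cd = -2 - 3 + (-3)
= -8


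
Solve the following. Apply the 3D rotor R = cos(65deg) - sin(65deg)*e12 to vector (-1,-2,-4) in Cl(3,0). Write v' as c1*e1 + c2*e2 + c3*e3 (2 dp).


Rotor R = cos(65deg) - sin(65deg)*e12
Rotation angle theta = 2 * 65 = 130 degrees in the e12 plane (e1 -> e2).
The component perpendicular to the plane (e3) is invariant: v'_3 = v3 = -4.00
cos(130deg) = -0.6428, sin(130deg) = 0.7660
v'_1 = v1*cos(theta) - v2*sin(theta) = -1*(-0.6428) - (-2)*0.7660 = 2.17
v'_2 = v1*sin(theta) + v2*cos(theta) = -1*0.7660 + (-2)*(-0.6428) = 0.52
v' = 2.17*e1 + 0.52*e2 - 4.00*e3


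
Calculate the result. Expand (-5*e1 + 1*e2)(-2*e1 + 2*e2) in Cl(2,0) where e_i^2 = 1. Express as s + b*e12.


Expand: (-5*e1 + 1*e2)(-2*e1 + 2*e2)
= (-5)*(-2)*e1e1 + (-5)*2*e1e2 + 1*(-2)*e2e1 + 1*2*e2e2
Using e1^2 = e2^2 = 1, e2e1 = -e1e2:
Scalar part s = (-5)*(-2) + 1*2 = 10 + 2 = 12
Bivector part b = (-5)*2 - 1*(-2) = -10 - (-2) = -8
uv = 12 - 8*e12


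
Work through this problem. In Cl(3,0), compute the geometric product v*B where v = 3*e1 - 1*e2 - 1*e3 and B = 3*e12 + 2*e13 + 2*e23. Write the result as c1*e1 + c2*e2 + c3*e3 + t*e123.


vB has grade-1 (vector) and grade-3 (trivector) parts: vB = (v _| B) + (v ^ B).
Vector part <vB>_1:
  e1: -v2*b12 - v3*b13 = -(-1)*(3) - (-1)*(2) = 5
  e2: v1*b12 - v3*b23 = (3)*(3) - (-1)*(2) = 11
  e3: v1*b13 + v2*b23 = (3)*(2) + (-1)*(2) = 4
Trivector part <vB>_3:
  e123: v1*b23 - v2*b13 + v3*b12 = (3)*(2) - (-1)*(2) + (-1)*(3) = 5
vB = 5*e1 + 11*e2 + 4*e3 + 5*e123


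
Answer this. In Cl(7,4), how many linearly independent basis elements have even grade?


Even subalgebra dimension = 2^(n-1)
n = 7 + 4 = 11
2^(11 - 1) = 2^10 = 1024
Verification: sum of C(11,k) for even k = 1 + 55 + 330 + 462 + 165 + 11 = 1024
Result = 1024


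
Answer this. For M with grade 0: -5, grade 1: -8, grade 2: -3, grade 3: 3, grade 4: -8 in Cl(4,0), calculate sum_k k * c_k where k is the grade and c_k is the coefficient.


Grade-weighted sum = sum of grade_k * coefficient_k
0*(-5) = 0
1*(-8) = -8
2*(-3) = -6
3*3 = 9
4*(-8) = -32
Total = 0 + (-8) + (-6) + 9 + (-32) = -37


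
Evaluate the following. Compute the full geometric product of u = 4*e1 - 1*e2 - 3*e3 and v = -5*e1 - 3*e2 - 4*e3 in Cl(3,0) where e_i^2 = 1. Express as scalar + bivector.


In Cl(3,0): e_i^2 = 1, e_ie_j = -e_je_i for i != j.
Scalar part = u . v = 4*(-5) + (-1)*(-3) + (-3)*(-4)
= -20 + 3 + 12 = -5
e12 coeff = 4*(-3) - (-1)*(-5) = -12 - 5 = -17
e13 coeff = 4*(-4) - (-3)*(-5) = -16 - 15 = -31
e23 coeff = (-1)*(-4) - (-3)*(-3) = 4 - 9 = -5
uv = -5 - 17*e12 - 31*e13 - 5*e23


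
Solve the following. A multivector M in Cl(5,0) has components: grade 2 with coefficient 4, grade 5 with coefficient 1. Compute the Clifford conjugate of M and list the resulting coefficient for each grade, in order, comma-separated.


Clifford conjugate sign for grade k: (-1)^(k(k+1)/2)
Grade 2: (-1)^(2*3/2) = (-1)^3 = -1, coeff 4 -> -4
Grade 5: (-1)^(5*6/2) = (-1)^15 = -1, coeff 1 -> -1
Conjugated coefficients: -4, -1


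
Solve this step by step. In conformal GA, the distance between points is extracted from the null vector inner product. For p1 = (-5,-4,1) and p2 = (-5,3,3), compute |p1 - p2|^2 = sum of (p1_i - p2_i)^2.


p1 - p2 = (0, -7, -2)
|p1 - p2|^2 = 0^2 + (-7)^2 + (-2)^2
= 0 + 49 + 4
= 53


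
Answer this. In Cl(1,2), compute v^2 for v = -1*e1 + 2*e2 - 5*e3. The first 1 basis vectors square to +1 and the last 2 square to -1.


v^2 = sum of c_i^2 * e_i^2
Positive signature terms (e_i^2 = +1): (-1)^2 = 1
Negative signature terms (e_j^2 = -1): 2^2 + (-5)^2 = 29
v^2 = 1 - 29 = -28


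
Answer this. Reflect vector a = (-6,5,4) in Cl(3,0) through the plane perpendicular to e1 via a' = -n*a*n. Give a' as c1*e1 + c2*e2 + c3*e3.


Reflection formula: a' = -n*a*n, with n = e1 (unit vector, n^2 = 1).
For reflection through hyperplane perp to e1:
The component along e1 flips sign, others stay.
a = (-6, 5, 4)
a' = (6, 5, 4)
a' = 6*e1 + 5*e2 + 4*e3


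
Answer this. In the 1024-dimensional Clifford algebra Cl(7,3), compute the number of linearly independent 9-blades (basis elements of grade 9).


Number of grade-k basis blades in Cl(p,q) with n = p + q is C(n, k).
n = 7 + 3 = 10
C(10, 9) = 10! / (9! * 1!)
= 3628800 / (362880 * 1)
= 10


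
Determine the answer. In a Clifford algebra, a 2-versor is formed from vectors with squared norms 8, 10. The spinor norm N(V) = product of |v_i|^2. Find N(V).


Spinor norm N(V) = |v1|^2 * |v2|^2 * ... * |v2|^2
= 8 * 10
Running product: 8, 80
N(V) = 80


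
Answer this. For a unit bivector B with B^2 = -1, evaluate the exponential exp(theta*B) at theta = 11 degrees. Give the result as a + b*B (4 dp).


For a unit bivector B with B^2 = -1, the exponential series gives
e^(theta*B) = cos(theta) + sin(theta)*B (the GA analogue of Euler's formula).
theta = 11 degrees = 0.191986 rad
cos(11 deg) = 0.9816
sin(11 deg) = 0.1908
exp(theta*B) = 0.9816 + 0.1908*B


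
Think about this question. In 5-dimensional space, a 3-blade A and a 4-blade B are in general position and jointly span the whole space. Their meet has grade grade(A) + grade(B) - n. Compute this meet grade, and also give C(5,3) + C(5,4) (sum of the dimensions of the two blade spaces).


Meet grade = grade(A) + grade(B) - n
= 3 + 4 - 5 = 2
C(5,3) = 10
C(5,4) = 5
dim_A + dim_B = 10 + 5 = 15


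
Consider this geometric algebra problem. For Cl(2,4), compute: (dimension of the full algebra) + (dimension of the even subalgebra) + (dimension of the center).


n = 2 + 4 = 6
Total dim = 2^6 = 64
Even subalgebra dim = 2^5 = 32
n is even, so center dim = 1
Sum = 64 + 32 + 1 = 97


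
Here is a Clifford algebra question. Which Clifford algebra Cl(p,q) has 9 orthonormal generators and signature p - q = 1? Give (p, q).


We need p + q = 9 and p - q = 1.
Adding: 2p = 9 + 1 = 10, so p = 5.
Then q = 9 - 5 = 4.
(p, q) = (5, 4)


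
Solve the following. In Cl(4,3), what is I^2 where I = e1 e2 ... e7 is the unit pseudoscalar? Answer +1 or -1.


The pseudoscalar I = e1...e_n (product of all n generators) of Cl(p,q) satisfies I^2 = (-1)^(q + n(n-1)/2).
p = 4, q = 3, n = p + q = 7
n(n-1)/2 = 7 * 6 / 2 = 21
Exponent = q + n(n-1)/2 = 3 + 21 = 24
I^2 = (-1)^24 = +1


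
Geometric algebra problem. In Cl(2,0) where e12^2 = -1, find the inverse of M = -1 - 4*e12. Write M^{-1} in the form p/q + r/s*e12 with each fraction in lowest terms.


M = -1 - 4*e12, where e12^2 = -1.
Since M commutes with its reverse ~M = a - b*e12, M * ~M = a^2 - b^2*e12^2 = a^2 + b^2.
So M^{-1} = ~M / (a^2 + b^2) = (a - b*e12)/(a^2 + b^2).
a^2 + b^2 = 1 + 16 = 17
Scalar part = -1/17 = -1/17
Bivector coeff = 4/17 = 4/17
M^{-1} = -1/17 + 4/17*e12


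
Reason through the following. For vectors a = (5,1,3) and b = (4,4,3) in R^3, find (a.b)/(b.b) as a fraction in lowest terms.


Projection coefficient = (a . b) / (b . b)
a . b = 5*4 + 1*4 + 3*3
= 20 + 4 + 9 = 33
b . b = 4^2 + 4^2 + 3^2
= 16 + 16 + 9 = 41
Coefficient = 33/41
In lowest terms: 33/41


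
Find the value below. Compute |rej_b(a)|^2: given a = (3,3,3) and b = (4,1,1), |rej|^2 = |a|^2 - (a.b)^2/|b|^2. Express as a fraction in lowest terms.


|a|^2 = 3^2 + 3^2 + 3^2 = 27
|b|^2 = 4^2 + 1^2 + 1^2 = 18
a . b = 3*4 + 3*1 + 3*1 = 18
(a.b)^2 = 18^2 = 324
|rej|^2 = 27 - 324/18
= (486 - 324)/18
= 162/18
In lowest terms: 9/1


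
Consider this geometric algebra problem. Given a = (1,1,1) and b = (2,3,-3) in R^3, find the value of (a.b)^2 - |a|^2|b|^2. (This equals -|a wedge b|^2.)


a . b = 1*2 + 1*3 + 1*(-3)
= 2 + 3 + (-3) = 2
|a|^2 = 1^2 + 1^2 + 1^2 = 3
|b|^2 = 2^2 + 3^2 + (-3)^2 = 22
(a.b)^2 = 2^2 = 4
|a|^2 * |b|^2 = 3 * 22 = 66
Result = 4 - 66 = -62


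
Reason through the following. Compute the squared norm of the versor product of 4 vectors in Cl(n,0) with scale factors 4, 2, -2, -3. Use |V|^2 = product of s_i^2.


Each vector v_i has |v_i|^2 = s_i^2
Squared scales: 4^2 = 16, 2^2 = 4, (-2)^2 = 4, (-3)^2 = 9
|V|^2 = 16 * 4 * 4 * 9
= 2304


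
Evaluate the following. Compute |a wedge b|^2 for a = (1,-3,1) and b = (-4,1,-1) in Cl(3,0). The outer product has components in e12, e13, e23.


a wedge b = (a1*b2 - a2*b1)*e12 + (a1*b3 - a3*b1)*e13 + (a2*b3 - a3*b2)*e23
e12 coeff: 1*1 - (-3)*(-4) = 1 - 12 = -11
e13 coeff: 1*(-1) - 1*(-4) = -1 - (-4) = 3
e23 coeff: (-3)*(-1) - 1*1 = 3 - 1 = 2
|a wedge b|^2 = (-11)^2 + 3^2 + 2^2
= 121 + 9 + 4
= 134


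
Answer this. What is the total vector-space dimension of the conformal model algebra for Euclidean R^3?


The conformal model of R^3 uses Cl(4,1): the 3 Euclidean generators plus two extra orthogonal generators e+ (e+^2 = +1) and e- (e-^2 = -1), from which the null vectors e0, einf are built.
Number of generators m = 3 + 2 = 5.
dim Cl(p,q) = 2^m = 2^5 = 32


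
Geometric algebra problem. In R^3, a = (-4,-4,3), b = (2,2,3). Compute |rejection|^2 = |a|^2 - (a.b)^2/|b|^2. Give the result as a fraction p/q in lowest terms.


|a|^2 = (-4)^2 + (-4)^2 + 3^2 = 41
|b|^2 = 2^2 + 2^2 + 3^2 = 17
a . b = (-4)*2 + (-4)*2 + 3*3 = -7
(a.b)^2 = (-7)^2 = 49
|rej|^2 = 41 - 49/17
= (697 - 49)/17
= 648/17
In lowest terms: 648/17


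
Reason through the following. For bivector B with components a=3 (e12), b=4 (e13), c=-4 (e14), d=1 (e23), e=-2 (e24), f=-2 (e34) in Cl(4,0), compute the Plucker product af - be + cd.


Plucker relation: af - be + cd
a*f = 3*(-2) = -6
b*e = 4*(-2) = -8
c*d = (-4)*1 = -4
af - be + cd = -6 - (-8) + (-4)
= -2


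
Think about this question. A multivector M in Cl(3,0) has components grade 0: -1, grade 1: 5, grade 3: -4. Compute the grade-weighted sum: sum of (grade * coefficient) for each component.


Grade-weighted sum = sum of grade_k * coefficient_k
0*(-1) = 0
1*5 = 5
3*(-4) = -12
Total = 0 + 5 + (-12) = -7


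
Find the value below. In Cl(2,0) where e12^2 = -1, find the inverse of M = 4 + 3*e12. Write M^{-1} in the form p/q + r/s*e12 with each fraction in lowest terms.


M = 4 + 3*e12, where e12^2 = -1.
Since M commutes with its reverse ~M = a - b*e12, M * ~M = a^2 - b^2*e12^2 = a^2 + b^2.
So M^{-1} = ~M / (a^2 + b^2) = (a - b*e12)/(a^2 + b^2).
a^2 + b^2 = 16 + 9 = 25
Scalar part = 4/25 = 4/25
Bivector coeff = -3/25 = -3/25
M^{-1} = 4/25 - 3/25*e12


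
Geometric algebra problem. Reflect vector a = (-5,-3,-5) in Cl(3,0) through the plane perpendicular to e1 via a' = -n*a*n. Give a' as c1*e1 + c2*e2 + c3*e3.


Reflection formula: a' = -n*a*n, with n = e1 (unit vector, n^2 = 1).
For reflection through hyperplane perp to e1:
The component along e1 flips sign, others stay.
a = (-5, -3, -5)
a' = (5, -3, -5)
a' = 5*e1 - 3*e2 - 5*e3


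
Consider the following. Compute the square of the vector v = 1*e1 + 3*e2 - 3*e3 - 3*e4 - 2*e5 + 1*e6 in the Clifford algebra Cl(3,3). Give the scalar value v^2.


v^2 = sum of c_i^2 * e_i^2
Positive signature terms (e_i^2 = +1): 1^2 + 3^2 + (-3)^2 = 19
Negative signature terms (e_j^2 = -1): (-3)^2 + (-2)^2 + 1^2 = 14
v^2 = 19 - 14 = 5


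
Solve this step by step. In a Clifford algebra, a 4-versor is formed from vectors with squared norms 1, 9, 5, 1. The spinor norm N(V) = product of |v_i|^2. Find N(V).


Spinor norm N(V) = |v1|^2 * |v2|^2 * ... * |v4|^2
= 1 * 9 * 5 * 1
Running product: 1, 9, 45, 45
N(V) = 45


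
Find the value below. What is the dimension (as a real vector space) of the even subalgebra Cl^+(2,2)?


Even subalgebra dimension = 2^(n-1)
n = 2 + 2 = 4
2^(4 - 1) = 2^3 = 8
Verification: sum of C(4,k) for even k = 1 + 6 + 1 = 8
Result = 8


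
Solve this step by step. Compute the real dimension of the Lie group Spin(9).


Spin(n) double-covers SO(n); both have Lie algebra so(n) of dimension n(n-1)/2.
n = 9
n(n-1) = 9 * 8 = 72
dim Spin(9) = 72/2 = 36


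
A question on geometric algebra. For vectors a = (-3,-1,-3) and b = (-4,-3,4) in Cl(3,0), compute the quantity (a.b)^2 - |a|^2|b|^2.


a . b = (-3)*(-4) + (-1)*(-3) + (-3)*4
= 12 + 3 + (-12) = 3
|a|^2 = (-3)^2 + (-1)^2 + (-3)^2 = 19
|b|^2 = (-4)^2 + (-3)^2 + 4^2 = 41
(a.b)^2 = 3^2 = 9
|a|^2 * |b|^2 = 19 * 41 = 779
Result = 9 - 779 = -770


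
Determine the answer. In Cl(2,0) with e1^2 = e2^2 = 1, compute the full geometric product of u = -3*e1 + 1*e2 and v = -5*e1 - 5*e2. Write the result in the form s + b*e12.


Expand: (-3*e1 + 1*e2)(-5*e1 - 5*e2)
= (-3)*(-5)*e1e1 + (-3)*(-5)*e1e2 + 1*(-5)*e2e1 + 1*(-5)*e2e2
Using e1^2 = e2^2 = 1, e2e1 = -e1e2:
Scalar part s = (-3)*(-5) + 1*(-5) = 15 + (-5) = 10
Bivector part b = (-3)*(-5) - 1*(-5) = 15 - (-5) = 20
uv = 10 + 20*e12


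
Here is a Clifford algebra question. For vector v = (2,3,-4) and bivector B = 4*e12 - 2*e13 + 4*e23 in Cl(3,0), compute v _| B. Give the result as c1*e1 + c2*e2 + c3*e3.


Left contraction v _| B = <vB>_1 (grade-1 part of the geometric product vB).
Using e1_|e12 = e2, e2_|e12 = -e1, e1_|e13 = e3, e3_|e13 = -e1, e2_|e23 = e3, e3_|e23 = -e2:
e1 coeff: -v2*b12 - v3*b13 = -(3)*(4) - (-4)*(-2) = -20
e2 coeff: v1*b12 - v3*b23 = (2)*(4) - (-4)*(4) = 24
e3 coeff: v1*b13 + v2*b23 = (2)*(-2) + (3)*(4) = 8
v _| B = -20*e1 + 24*e2 + 8*e3


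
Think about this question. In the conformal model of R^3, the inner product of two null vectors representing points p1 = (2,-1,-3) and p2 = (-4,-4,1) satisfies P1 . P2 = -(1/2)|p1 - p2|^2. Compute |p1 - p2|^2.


p1 - p2 = (6, 3, -4)
|p1 - p2|^2 = 6^2 + 3^2 + (-4)^2
= 36 + 9 + 16
= 61


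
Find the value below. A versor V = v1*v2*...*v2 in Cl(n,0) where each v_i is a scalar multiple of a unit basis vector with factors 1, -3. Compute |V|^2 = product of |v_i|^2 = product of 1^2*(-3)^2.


Each vector v_i has |v_i|^2 = s_i^2
Squared scales: 1^2 = 1, (-3)^2 = 9
|V|^2 = 1 * 9
= 9


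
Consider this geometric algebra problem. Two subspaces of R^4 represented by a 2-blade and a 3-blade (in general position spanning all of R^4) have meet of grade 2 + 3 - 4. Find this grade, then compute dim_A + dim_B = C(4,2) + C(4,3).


Meet grade = grade(A) + grade(B) - n
= 2 + 3 - 4 = 1
C(4,2) = 6
C(4,3) = 4
dim_A + dim_B = 6 + 4 = 10


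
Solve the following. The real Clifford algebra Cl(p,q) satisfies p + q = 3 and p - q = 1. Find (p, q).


We need p + q = 3 and p - q = 1.
Adding: 2p = 3 + 1 = 4, so p = 2.
Then q = 3 - 2 = 1.
(p, q) = (2, 1)


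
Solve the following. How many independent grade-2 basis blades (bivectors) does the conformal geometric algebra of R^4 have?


The conformal model of R^4 uses Cl(5,1) with m = 4 + 2 = 6 generators.
Number of grade-2 blades = C(m, 2) = C(6, 2)
= 6*5/2 = 15


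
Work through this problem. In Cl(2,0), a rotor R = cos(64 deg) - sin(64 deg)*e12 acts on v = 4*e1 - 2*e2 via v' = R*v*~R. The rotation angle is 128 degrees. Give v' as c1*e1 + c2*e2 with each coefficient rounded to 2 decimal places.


Rotor R = cos(64deg) - sin(64deg)*e12
Rotation angle theta = 2 * 64 = 128 degrees
v' = R*v*~R rotates v by theta.
cos(128deg) = -0.6157, sin(128deg) = 0.7880
v'_1 = 4*cos(128deg) - (-2)*sin(128deg)
= 4*(-0.6157) - (-2)*0.7880
= -0.89
v'_2 = 4*sin(128deg) + (-2)*cos(128deg)
= 4*0.7880 + (-2)*(-0.6157)
= 4.38
v' = -0.89*e1 + 4.38*e2


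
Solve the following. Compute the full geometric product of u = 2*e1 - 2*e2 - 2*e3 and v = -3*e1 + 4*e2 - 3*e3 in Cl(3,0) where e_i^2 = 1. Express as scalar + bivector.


In Cl(3,0): e_i^2 = 1, e_ie_j = -e_je_i for i != j.
Scalar part = u . v = 2*(-3) + (-2)*4 + (-2)*(-3)
= -6 + (-8) + 6 = -8
e12 coeff = 2*4 - (-2)*(-3) = 8 - 6 = 2
e13 coeff = 2*(-3) - (-2)*(-3) = -6 - 6 = -12
e23 coeff = (-2)*(-3) - (-2)*4 = 6 - (-8) = 14
uv = -8 + 2*e12 - 12*e13 + 14*e23


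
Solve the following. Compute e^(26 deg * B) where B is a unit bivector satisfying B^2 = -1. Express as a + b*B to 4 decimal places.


For a unit bivector B with B^2 = -1, the exponential series gives
e^(theta*B) = cos(theta) + sin(theta)*B (the GA analogue of Euler's formula).
theta = 26 degrees = 0.453786 rad
cos(26 deg) = 0.8988
sin(26 deg) = 0.4384
exp(theta*B) = 0.8988 + 0.4384*B


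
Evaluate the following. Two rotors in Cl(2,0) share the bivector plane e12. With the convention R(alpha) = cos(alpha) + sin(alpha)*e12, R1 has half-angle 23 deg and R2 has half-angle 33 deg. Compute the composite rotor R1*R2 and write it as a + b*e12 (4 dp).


Same-plane rotors commute and their half-angles add:
R1*R2 = cos(a1 + a2) + sin(a1 + a2)*e12.
a1 + a2 = 23 + 33 = 56 deg
cos(56 deg) = 0.5592
sin(56 deg) = 0.8290
R1*R2 = 0.5592 + 0.8290*e12


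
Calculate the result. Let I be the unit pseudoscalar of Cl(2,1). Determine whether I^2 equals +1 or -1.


The pseudoscalar I = e1...e_n (product of all n generators) of Cl(p,q) satisfies I^2 = (-1)^(q + n(n-1)/2).
p = 2, q = 1, n = p + q = 3
n(n-1)/2 = 3 * 2 / 2 = 3
Exponent = q + n(n-1)/2 = 1 + 3 = 4
I^2 = (-1)^4 = +1


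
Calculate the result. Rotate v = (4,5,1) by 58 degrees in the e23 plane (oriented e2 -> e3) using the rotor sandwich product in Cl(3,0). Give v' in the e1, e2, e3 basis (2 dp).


Rotor R = cos(29deg) - sin(29deg)*e23
Rotation angle theta = 2 * 29 = 58 degrees in the e23 plane (e2 -> e3).
The component perpendicular to the plane (e1) is invariant: v'_1 = v1 = 4.00
cos(58deg) = 0.5299, sin(58deg) = 0.8480
v'_2 = v2*cos(theta) - v3*sin(theta) = 5*0.5299 - 1*0.8480 = 1.80
v'_3 = v2*sin(theta) + v3*cos(theta) = 5*0.8480 + 1*0.5299 = 4.77
v' = 4.00*e1 + 1.80*e2 + 4.77*e3


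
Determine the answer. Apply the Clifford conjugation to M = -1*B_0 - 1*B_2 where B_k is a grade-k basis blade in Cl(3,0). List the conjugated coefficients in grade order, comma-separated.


Clifford conjugate sign for grade k: (-1)^(k(k+1)/2)
Grade 0: (-1)^(0*1/2) = (-1)^0 = 1, coeff -1 -> -1
Grade 2: (-1)^(2*3/2) = (-1)^3 = -1, coeff -1 -> 1
Conjugated coefficients: -1, 1


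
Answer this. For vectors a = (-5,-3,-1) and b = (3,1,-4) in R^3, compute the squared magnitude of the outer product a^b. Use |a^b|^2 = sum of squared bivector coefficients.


a wedge b = (a1*b2 - a2*b1)*e12 + (a1*b3 - a3*b1)*e13 + (a2*b3 - a3*b2)*e23
e12 coeff: (-5)*1 - (-3)*3 = -5 - (-9) = 4
e13 coeff: (-5)*(-4) - (-1)*3 = 20 - (-3) = 23
e23 coeff: (-3)*(-4) - (-1)*1 = 12 - (-1) = 13
|a wedge b|^2 = 4^2 + 23^2 + 13^2
= 16 + 529 + 169
= 714


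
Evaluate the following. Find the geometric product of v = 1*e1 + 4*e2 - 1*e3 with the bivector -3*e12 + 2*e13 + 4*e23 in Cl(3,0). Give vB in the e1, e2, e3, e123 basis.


vB has grade-1 (vector) and grade-3 (trivector) parts: vB = (v _| B) + (v ^ B).
Vector part <vB>_1:
  e1: -v2*b12 - v3*b13 = -(4)*(-3) - (-1)*(2) = 14
  e2: v1*b12 - v3*b23 = (1)*(-3) - (-1)*(4) = 1
  e3: v1*b13 + v2*b23 = (1)*(2) + (4)*(4) = 18
Trivector part <vB>_3:
  e123: v1*b23 - v2*b13 + v3*b12 = (1)*(4) - (4)*(2) + (-1)*(-3) = -1
vB = 14*e1 + 1*e2 + 18*e3 - 1*e123


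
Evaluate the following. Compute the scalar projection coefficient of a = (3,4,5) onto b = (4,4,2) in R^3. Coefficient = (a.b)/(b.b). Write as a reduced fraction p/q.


Projection coefficient = (a . b) / (b . b)
a . b = 3*4 + 4*4 + 5*2
= 12 + 16 + 10 = 38
b . b = 4^2 + 4^2 + 2^2
= 16 + 16 + 4 = 36
Coefficient = 38/36
In lowest terms: 19/18


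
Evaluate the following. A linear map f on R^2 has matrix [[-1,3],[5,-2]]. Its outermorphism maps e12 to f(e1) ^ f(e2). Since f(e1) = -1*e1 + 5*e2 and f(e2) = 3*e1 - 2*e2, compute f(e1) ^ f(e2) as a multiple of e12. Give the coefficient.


The outermorphism of a linear map f sends e1^e2 to f(e1)^f(e2).
f(e1) = -1*e1 + 5*e2
f(e2) = 3*e1 - 2*e2
f(e1) ^ f(e2) = (-1*e1 + 5*e2) ^ (3*e1 - 2*e2)
= (-1)*(-2)*e12 + 5*3*e21
= (2 - 15)*e12
= -13*e12
Coefficient = -13


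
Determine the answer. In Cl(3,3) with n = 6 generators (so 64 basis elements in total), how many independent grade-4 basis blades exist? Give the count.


Number of grade-k basis blades in Cl(p,q) with n = p + q is C(n, k).
n = 3 + 3 = 6
C(6, 4) = 6! / (4! * 2!)
= 720 / (24 * 2)
= 15


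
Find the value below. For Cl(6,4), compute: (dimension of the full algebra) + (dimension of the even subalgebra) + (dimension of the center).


n = 6 + 4 = 10
Total dim = 2^10 = 1024
Even subalgebra dim = 2^9 = 512
n is even, so center dim = 1
Sum = 1024 + 512 + 1 = 1537


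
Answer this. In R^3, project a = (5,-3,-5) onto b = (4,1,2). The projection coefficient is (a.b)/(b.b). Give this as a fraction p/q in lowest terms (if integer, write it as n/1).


Projection coefficient = (a . b) / (b . b)
a . b = 5*4 + (-3)*1 + (-5)*2
= 20 + (-3) + (-10) = 7
b . b = 4^2 + 1^2 + 2^2
= 16 + 1 + 4 = 21
Coefficient = 7/21
In lowest terms: 1/3


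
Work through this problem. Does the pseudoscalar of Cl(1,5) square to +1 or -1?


The pseudoscalar I = e1...e_n (product of all n generators) of Cl(p,q) satisfies I^2 = (-1)^(q + n(n-1)/2).
p = 1, q = 5, n = p + q = 6
n(n-1)/2 = 6 * 5 / 2 = 15
Exponent = q + n(n-1)/2 = 5 + 15 = 20
I^2 = (-1)^20 = +1


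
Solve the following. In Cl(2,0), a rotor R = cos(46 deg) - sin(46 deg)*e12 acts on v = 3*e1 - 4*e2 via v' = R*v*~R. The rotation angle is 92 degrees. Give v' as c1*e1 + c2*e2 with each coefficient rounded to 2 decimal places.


Rotor R = cos(46deg) - sin(46deg)*e12
Rotation angle theta = 2 * 46 = 92 degrees
v' = R*v*~R rotates v by theta.
cos(92deg) = -0.0349, sin(92deg) = 0.9994
v'_1 = 3*cos(92deg) - (-4)*sin(92deg)
= 3*(-0.0349) - (-4)*0.9994
= 3.89
v'_2 = 3*sin(92deg) + (-4)*cos(92deg)
= 3*0.9994 + (-4)*(-0.0349)
= 3.14
v' = 3.89*e1 + 3.14*e2


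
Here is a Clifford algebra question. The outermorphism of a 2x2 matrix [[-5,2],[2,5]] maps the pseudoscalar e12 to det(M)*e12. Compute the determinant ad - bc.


The outermorphism of a linear map f sends e1^e2 to f(e1)^f(e2).
f(e1) = -5*e1 + 2*e2
f(e2) = 2*e1 + 5*e2
f(e1) ^ f(e2) = (-5*e1 + 2*e2) ^ (2*e1 + 5*e2)
= (-5)*5*e12 + 2*2*e21
= (-25 - 4)*e12
= -29*e12
Coefficient = -29


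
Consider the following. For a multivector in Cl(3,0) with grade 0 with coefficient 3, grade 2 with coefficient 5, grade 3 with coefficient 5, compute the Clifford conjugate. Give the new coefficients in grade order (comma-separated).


Clifford conjugate sign for grade k: (-1)^(k(k+1)/2)
Grade 0: (-1)^(0*1/2) = (-1)^0 = 1, coeff 3 -> 3
Grade 2: (-1)^(2*3/2) = (-1)^3 = -1, coeff 5 -> -5
Grade 3: (-1)^(3*4/2) = (-1)^6 = 1, coeff 5 -> 5
Conjugated coefficients: 3, -5, 5


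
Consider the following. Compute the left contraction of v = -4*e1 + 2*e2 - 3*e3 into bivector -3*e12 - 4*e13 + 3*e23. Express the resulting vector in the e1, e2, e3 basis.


Left contraction v _| B = <vB>_1 (grade-1 part of the geometric product vB).
Using e1_|e12 = e2, e2_|e12 = -e1, e1_|e13 = e3, e3_|e13 = -e1, e2_|e23 = e3, e3_|e23 = -e2:
e1 coeff: -v2*b12 - v3*b13 = -(2)*(-3) - (-3)*(-4) = -6
e2 coeff: v1*b12 - v3*b23 = (-4)*(-3) - (-3)*(3) = 21
e3 coeff: v1*b13 + v2*b23 = (-4)*(-4) + (2)*(3) = 22
v _| B = -6*e1 + 21*e2 + 22*e3


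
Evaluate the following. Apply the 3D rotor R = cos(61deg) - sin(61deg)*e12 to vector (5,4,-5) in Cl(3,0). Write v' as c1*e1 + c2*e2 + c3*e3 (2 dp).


Rotor R = cos(61deg) - sin(61deg)*e12
Rotation angle theta = 2 * 61 = 122 degrees in the e12 plane (e1 -> e2).
The component perpendicular to the plane (e3) is invariant: v'_3 = v3 = -5.00
cos(122deg) = -0.5299, sin(122deg) = 0.8480
v'_1 = v1*cos(theta) - v2*sin(theta) = 5*(-0.5299) - 4*0.8480 = -6.04
v'_2 = v1*sin(theta) + v2*cos(theta) = 5*0.8480 + 4*(-0.5299) = 2.12
v' = -6.04*e1 + 2.12*e2 - 5.00*e3
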